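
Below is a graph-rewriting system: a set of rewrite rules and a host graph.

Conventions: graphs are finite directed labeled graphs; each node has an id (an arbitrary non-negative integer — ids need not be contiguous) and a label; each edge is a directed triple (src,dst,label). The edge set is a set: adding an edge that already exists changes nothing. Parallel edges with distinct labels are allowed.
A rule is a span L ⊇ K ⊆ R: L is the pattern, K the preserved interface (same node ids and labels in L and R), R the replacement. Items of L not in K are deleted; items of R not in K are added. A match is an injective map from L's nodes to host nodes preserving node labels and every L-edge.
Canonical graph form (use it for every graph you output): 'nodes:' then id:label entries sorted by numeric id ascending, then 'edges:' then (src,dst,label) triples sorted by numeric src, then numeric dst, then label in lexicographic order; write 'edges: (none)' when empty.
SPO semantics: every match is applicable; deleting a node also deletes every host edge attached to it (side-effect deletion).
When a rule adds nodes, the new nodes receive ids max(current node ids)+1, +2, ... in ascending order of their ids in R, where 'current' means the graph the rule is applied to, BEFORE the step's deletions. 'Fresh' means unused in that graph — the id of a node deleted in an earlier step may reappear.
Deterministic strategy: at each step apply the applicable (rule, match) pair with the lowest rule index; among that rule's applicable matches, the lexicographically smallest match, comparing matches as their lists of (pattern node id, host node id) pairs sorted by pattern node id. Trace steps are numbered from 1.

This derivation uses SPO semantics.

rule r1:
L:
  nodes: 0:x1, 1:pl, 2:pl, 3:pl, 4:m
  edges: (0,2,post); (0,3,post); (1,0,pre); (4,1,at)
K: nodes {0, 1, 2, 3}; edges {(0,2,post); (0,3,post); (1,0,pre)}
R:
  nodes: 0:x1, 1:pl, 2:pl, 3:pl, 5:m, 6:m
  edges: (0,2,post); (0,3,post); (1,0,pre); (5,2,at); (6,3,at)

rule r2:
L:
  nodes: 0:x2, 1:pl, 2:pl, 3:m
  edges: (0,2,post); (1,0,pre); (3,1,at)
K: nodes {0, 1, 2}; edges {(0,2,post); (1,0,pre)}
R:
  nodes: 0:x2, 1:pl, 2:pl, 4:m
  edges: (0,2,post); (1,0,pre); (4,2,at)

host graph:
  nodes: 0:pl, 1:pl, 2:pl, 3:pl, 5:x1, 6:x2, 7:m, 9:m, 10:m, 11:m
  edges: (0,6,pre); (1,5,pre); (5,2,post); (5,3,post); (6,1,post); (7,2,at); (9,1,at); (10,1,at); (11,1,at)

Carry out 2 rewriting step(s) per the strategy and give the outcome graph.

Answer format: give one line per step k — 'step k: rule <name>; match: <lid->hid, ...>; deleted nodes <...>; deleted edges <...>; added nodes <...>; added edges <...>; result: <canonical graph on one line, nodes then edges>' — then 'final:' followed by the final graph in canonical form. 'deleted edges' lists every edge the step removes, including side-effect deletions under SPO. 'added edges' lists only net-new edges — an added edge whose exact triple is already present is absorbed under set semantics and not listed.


step 1: rule r1; match: 0->5, 1->1, 2->2, 3->3, 4->9; deleted nodes 9; deleted edges (9,1,at); added nodes 12, 13; added edges (12,2,at); (13,3,at); result: nodes: 0:pl, 1:pl, 2:pl, 3:pl, 5:x1, 6:x2, 7:m, 10:m, 11:m, 12:m, 13:m edges: (0,6,pre); (1,5,pre); (5,2,post); (5,3,post); (6,1,post); (7,2,at); (10,1,at); (11,1,at); (12,2,at); (13,3,at)
step 2: rule r1; match: 0->5, 1->1, 2->2, 3->3, 4->10; deleted nodes 10; deleted edges (10,1,at); added nodes 14, 15; added edges (14,2,at); (15,3,at); result: nodes: 0:pl, 1:pl, 2:pl, 3:pl, 5:x1, 6:x2, 7:m, 11:m, 12:m, 13:m, 14:m, 15:m edges: (0,6,pre); (1,5,pre); (5,2,post); (5,3,post); (6,1,post); (7,2,at); (11,1,at); (12,2,at); (13,3,at); (14,2,at); (15,3,at)
final:
nodes: 0:pl, 1:pl, 2:pl, 3:pl, 5:x1, 6:x2, 7:m, 11:m, 12:m, 13:m, 14:m, 15:m
edges: (0,6,pre); (1,5,pre); (5,2,post); (5,3,post); (6,1,post); (7,2,at); (11,1,at); (12,2,at); (13,3,at); (14,2,at); (15,3,at)


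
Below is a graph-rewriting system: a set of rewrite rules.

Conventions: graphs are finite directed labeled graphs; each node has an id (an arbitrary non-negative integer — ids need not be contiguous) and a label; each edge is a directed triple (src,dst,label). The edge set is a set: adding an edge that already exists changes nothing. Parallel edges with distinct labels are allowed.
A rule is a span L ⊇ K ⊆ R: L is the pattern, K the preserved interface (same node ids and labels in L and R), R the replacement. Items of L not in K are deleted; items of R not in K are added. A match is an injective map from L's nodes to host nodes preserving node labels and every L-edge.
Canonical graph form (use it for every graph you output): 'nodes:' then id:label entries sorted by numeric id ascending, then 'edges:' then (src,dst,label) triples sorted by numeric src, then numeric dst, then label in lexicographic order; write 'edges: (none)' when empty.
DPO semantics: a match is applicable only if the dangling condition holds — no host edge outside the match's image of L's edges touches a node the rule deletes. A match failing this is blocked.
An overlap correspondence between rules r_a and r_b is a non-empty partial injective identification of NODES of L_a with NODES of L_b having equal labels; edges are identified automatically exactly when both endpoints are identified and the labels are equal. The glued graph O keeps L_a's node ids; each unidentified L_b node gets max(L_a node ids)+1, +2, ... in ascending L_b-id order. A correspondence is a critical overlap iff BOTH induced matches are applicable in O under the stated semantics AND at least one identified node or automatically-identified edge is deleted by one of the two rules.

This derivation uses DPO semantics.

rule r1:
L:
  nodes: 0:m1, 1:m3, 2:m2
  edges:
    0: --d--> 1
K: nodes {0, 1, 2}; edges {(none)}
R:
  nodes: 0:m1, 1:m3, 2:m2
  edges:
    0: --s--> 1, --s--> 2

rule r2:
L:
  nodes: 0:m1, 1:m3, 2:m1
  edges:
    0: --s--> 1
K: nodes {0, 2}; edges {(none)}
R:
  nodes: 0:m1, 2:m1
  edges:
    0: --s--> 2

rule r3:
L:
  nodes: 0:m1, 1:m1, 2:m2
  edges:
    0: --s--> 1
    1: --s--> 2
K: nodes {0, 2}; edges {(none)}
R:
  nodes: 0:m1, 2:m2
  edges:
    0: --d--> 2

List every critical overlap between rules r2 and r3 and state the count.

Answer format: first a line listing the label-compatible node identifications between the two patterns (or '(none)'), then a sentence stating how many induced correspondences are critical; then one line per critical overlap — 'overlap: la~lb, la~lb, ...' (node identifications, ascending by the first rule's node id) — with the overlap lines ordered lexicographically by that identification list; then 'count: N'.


label-compatible node identifications between L(r2) and L(r3): 0~0, 0~1, 2~0, 2~1
2 of the induced correspondences are critical overlaps of r2 and r3.
overlap: 0~0, 2~1
overlap: 2~1
count: 2


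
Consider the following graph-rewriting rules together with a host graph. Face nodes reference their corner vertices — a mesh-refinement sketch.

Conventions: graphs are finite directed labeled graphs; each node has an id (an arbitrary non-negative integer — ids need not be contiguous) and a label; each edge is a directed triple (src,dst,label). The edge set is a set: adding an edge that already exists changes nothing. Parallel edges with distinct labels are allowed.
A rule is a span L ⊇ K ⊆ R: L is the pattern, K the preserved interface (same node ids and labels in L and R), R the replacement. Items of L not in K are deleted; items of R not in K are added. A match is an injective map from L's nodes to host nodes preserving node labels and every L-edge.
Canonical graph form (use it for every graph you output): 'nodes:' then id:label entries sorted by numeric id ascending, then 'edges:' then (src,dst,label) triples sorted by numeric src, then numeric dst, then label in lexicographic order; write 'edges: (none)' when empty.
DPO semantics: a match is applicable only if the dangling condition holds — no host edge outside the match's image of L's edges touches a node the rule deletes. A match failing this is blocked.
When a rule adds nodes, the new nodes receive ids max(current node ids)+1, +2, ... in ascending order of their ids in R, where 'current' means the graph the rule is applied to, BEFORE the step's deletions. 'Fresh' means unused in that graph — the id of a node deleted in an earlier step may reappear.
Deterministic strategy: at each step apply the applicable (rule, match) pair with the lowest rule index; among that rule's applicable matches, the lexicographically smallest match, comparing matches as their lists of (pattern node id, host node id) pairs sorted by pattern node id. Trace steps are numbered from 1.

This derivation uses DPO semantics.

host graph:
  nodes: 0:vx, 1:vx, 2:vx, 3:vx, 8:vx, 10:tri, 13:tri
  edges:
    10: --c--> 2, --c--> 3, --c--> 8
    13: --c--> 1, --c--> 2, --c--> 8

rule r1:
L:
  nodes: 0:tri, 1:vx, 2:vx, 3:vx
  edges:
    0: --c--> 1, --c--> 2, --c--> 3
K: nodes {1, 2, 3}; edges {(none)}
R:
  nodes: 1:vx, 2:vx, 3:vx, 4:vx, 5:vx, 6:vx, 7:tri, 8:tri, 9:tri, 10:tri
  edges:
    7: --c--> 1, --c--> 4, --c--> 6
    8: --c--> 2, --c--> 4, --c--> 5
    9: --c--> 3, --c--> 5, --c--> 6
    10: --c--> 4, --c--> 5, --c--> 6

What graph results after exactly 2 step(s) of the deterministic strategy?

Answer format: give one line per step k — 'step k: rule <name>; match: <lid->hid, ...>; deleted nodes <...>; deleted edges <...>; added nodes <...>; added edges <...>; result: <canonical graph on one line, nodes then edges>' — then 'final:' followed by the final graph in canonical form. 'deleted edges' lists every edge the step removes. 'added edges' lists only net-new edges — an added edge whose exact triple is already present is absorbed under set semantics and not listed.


step 1: rule r1; match: 0->10, 1->2, 2->3, 3->8; deleted nodes 10; deleted edges (10,2,c); (10,3,c); (10,8,c); added nodes 14, 15, 16, 17, 18, 19, 20; added edges (17,2,c); (17,14,c); (17,16,c); (18,3,c); (18,14,c); (18,15,c); (19,8,c); (19,15,c); (19,16,c); (20,14,c); (20,15,c); (20,16,c); result: nodes: 0:vx, 1:vx, 2:vx, 3:vx, 8:vx, 13:tri, 14:vx, 15:vx, 16:vx, 17:tri, 18:tri, 19:tri, 20:tri edges: (13,1,c); (13,2,c); (13,8,c); (17,2,c); (17,14,c); (17,16,c); (18,3,c); (18,14,c); (18,15,c); (19,8,c); (19,15,c); (19,16,c); (20,14,c); (20,15,c); (20,16,c)
step 2: rule r1; match: 0->13, 1->1, 2->2, 3->8; deleted nodes 13; deleted edges (13,1,c); (13,2,c); (13,8,c); added nodes 21, 22, 23, 24, 25, 26, 27; added edges (24,1,c); (24,21,c); (24,23,c); (25,2,c); (25,21,c); (25,22,c); (26,8,c); (26,22,c); (26,23,c); (27,21,c); (27,22,c); (27,23,c); result: nodes: 0:vx, 1:vx, 2:vx, 3:vx, 8:vx, 14:vx, 15:vx, 16:vx, 17:tri, 18:tri, 19:tri, 20:tri, 21:vx, 22:vx, 23:vx, 24:tri, 25:tri, 26:tri, 27:tri edges: (17,2,c); (17,14,c); (17,16,c); (18,3,c); (18,14,c); (18,15,c); (19,8,c); (19,15,c); (19,16,c); (20,14,c); (20,15,c); (20,16,c); (24,1,c); (24,21,c); (24,23,c); (25,2,c); (25,21,c); (25,22,c); (26,8,c); (26,22,c); (26,23,c); (27,21,c); (27,22,c); (27,23,c)
final:
nodes: 0:vx, 1:vx, 2:vx, 3:vx, 8:vx, 14:vx, 15:vx, 16:vx, 17:tri, 18:tri, 19:tri, 20:tri, 21:vx, 22:vx, 23:vx, 24:tri, 25:tri, 26:tri, 27:tri
edges: (17,2,c); (17,14,c); (17,16,c); (18,3,c); (18,14,c); (18,15,c); (19,8,c); (19,15,c); (19,16,c); (20,14,c); (20,15,c); (20,16,c); (24,1,c); (24,21,c); (24,23,c); (25,2,c); (25,21,c); (25,22,c); (26,8,c); (26,22,c); (26,23,c); (27,21,c); (27,22,c); (27,23,c)


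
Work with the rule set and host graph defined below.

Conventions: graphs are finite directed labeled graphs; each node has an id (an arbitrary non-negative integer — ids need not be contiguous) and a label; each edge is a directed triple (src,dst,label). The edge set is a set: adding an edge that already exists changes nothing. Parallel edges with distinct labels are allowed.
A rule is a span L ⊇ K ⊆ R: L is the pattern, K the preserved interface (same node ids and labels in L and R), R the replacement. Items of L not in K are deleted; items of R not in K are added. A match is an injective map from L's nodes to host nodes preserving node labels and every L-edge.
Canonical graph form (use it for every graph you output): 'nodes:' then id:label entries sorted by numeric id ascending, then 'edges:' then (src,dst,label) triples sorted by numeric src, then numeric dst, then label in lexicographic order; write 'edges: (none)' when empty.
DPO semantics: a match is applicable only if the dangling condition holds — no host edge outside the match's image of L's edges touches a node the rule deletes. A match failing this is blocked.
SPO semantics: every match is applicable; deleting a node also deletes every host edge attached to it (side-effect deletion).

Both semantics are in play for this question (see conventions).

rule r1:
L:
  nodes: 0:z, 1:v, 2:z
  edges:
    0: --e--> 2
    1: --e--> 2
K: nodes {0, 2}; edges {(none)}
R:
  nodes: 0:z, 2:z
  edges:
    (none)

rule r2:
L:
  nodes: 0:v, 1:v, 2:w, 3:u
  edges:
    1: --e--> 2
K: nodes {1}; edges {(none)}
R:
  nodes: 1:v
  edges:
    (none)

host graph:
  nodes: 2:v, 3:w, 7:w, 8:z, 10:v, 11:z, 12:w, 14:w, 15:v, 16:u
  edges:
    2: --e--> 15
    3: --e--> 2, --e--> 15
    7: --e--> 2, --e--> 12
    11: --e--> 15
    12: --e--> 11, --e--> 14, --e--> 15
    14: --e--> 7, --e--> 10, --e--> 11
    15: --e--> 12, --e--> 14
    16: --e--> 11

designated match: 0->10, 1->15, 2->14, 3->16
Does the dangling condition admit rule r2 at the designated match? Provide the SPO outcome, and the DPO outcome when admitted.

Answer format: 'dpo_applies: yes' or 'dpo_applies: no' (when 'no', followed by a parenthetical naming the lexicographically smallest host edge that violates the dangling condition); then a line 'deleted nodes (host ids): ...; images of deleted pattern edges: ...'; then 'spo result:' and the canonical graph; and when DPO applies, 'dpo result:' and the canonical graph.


dpo_applies: no
(the rule deletes node 14, which keeps host edge (12,14,e) outside the match image — the dangling condition fails, DPO blocks; SPO proceeds and side-deletes such edges)
deleted nodes (host ids): 10, 14, 16; images of deleted pattern edges: (15,14,e)
spo result:
nodes: 2:v, 3:w, 7:w, 8:z, 11:z, 12:w, 15:v
edges: (2,15,e); (3,2,e); (3,15,e); (7,2,e); (7,12,e); (11,15,e); (12,11,e); (12,15,e); (15,12,e)


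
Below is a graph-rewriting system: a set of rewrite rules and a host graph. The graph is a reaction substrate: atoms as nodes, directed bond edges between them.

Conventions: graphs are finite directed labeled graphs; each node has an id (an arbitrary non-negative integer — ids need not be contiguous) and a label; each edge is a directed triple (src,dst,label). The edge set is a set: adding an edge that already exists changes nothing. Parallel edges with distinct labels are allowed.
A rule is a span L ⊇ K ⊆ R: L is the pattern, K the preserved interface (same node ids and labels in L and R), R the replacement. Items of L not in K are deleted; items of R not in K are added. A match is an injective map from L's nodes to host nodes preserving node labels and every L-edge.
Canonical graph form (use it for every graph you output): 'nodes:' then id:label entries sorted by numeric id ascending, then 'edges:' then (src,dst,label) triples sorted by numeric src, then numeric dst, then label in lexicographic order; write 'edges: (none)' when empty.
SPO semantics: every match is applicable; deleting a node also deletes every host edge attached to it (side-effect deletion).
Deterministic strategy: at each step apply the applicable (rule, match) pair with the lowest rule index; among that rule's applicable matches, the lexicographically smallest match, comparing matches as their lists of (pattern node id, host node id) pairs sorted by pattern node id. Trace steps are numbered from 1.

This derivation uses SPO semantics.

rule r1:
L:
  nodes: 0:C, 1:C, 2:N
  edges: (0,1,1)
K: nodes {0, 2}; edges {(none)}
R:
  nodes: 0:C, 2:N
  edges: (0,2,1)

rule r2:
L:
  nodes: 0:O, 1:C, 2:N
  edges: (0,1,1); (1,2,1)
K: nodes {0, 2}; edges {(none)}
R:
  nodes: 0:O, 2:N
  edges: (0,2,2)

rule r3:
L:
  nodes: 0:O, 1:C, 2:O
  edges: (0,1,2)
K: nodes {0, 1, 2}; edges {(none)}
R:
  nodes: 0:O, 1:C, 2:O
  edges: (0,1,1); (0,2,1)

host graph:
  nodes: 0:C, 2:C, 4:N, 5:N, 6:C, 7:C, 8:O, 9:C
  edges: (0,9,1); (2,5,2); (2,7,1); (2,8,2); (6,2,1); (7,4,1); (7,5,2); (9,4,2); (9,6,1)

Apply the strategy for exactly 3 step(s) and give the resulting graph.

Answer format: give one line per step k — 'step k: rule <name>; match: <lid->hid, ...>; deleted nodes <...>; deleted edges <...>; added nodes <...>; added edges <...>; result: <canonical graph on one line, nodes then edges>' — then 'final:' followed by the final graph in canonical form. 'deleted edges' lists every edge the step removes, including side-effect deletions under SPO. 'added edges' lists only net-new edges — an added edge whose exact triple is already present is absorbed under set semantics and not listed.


step 1: rule r1; match: 0->0, 1->9, 2->4; deleted nodes 9; deleted edges (0,9,1); (9,4,2); (9,6,1); added nodes (none); added edges (0,4,1); result: nodes: 0:C, 2:C, 4:N, 5:N, 6:C, 7:C, 8:O edges: (0,4,1); (2,5,2); (2,7,1); (2,8,2); (6,2,1); (7,4,1); (7,5,2)
step 2: rule r1; match: 0->2, 1->7, 2->4; deleted nodes 7; deleted edges (2,7,1); (7,4,1); (7,5,2); added nodes (none); added edges (2,4,1); result: nodes: 0:C, 2:C, 4:N, 5:N, 6:C, 8:O edges: (0,4,1); (2,4,1); (2,5,2); (2,8,2); (6,2,1)
step 3: rule r1; match: 0->6, 1->2, 2->4; deleted nodes 2; deleted edges (2,4,1); (2,5,2); (2,8,2); (6,2,1); added nodes (none); added edges (6,4,1); result: nodes: 0:C, 4:N, 5:N, 6:C, 8:O edges: (0,4,1); (6,4,1)
final:
nodes: 0:C, 4:N, 5:N, 6:C, 8:O
edges: (0,4,1); (6,4,1)


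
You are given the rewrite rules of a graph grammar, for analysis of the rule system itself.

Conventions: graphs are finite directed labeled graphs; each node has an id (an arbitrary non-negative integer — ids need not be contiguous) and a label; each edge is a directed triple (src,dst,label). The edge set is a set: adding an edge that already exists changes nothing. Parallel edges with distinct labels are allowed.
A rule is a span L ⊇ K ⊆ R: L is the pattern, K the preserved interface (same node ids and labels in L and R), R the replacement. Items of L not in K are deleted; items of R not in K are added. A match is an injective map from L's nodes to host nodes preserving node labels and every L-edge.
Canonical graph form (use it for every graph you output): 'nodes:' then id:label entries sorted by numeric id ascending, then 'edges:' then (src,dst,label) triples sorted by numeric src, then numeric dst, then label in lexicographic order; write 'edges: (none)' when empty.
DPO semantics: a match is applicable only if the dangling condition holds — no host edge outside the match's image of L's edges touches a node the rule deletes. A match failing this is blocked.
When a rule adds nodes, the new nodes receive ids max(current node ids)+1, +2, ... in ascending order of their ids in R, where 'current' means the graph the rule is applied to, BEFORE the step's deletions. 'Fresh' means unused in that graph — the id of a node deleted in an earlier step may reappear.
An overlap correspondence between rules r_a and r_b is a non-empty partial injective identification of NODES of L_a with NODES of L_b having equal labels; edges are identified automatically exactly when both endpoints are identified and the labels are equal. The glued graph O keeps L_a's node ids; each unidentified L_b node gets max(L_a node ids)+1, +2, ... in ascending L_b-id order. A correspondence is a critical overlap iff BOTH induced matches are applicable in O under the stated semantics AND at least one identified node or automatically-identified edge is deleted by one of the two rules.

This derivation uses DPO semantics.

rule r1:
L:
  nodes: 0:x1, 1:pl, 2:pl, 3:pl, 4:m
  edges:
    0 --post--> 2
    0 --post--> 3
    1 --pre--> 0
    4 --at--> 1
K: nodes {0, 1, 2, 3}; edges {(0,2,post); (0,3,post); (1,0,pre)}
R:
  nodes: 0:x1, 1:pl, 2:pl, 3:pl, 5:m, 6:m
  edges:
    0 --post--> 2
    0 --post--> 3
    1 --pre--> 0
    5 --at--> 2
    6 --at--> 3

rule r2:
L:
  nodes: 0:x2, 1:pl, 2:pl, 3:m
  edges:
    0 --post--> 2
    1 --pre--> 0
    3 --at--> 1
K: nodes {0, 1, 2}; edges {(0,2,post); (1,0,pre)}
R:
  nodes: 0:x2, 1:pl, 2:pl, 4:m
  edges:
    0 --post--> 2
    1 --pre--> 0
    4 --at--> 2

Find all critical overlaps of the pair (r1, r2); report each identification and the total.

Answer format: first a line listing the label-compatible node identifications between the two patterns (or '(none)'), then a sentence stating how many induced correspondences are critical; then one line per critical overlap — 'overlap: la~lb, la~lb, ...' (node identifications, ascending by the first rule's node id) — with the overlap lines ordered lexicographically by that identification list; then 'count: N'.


label-compatible node identifications between L(r1) and L(r2): 1~1, 1~2, 2~1, 2~2, 3~1, 3~2, 4~3
3 of the induced correspondences are critical overlaps of r1 and r2.
overlap: 1~1, 2~2, 4~3
overlap: 1~1, 3~2, 4~3
overlap: 1~1, 4~3
count: 3


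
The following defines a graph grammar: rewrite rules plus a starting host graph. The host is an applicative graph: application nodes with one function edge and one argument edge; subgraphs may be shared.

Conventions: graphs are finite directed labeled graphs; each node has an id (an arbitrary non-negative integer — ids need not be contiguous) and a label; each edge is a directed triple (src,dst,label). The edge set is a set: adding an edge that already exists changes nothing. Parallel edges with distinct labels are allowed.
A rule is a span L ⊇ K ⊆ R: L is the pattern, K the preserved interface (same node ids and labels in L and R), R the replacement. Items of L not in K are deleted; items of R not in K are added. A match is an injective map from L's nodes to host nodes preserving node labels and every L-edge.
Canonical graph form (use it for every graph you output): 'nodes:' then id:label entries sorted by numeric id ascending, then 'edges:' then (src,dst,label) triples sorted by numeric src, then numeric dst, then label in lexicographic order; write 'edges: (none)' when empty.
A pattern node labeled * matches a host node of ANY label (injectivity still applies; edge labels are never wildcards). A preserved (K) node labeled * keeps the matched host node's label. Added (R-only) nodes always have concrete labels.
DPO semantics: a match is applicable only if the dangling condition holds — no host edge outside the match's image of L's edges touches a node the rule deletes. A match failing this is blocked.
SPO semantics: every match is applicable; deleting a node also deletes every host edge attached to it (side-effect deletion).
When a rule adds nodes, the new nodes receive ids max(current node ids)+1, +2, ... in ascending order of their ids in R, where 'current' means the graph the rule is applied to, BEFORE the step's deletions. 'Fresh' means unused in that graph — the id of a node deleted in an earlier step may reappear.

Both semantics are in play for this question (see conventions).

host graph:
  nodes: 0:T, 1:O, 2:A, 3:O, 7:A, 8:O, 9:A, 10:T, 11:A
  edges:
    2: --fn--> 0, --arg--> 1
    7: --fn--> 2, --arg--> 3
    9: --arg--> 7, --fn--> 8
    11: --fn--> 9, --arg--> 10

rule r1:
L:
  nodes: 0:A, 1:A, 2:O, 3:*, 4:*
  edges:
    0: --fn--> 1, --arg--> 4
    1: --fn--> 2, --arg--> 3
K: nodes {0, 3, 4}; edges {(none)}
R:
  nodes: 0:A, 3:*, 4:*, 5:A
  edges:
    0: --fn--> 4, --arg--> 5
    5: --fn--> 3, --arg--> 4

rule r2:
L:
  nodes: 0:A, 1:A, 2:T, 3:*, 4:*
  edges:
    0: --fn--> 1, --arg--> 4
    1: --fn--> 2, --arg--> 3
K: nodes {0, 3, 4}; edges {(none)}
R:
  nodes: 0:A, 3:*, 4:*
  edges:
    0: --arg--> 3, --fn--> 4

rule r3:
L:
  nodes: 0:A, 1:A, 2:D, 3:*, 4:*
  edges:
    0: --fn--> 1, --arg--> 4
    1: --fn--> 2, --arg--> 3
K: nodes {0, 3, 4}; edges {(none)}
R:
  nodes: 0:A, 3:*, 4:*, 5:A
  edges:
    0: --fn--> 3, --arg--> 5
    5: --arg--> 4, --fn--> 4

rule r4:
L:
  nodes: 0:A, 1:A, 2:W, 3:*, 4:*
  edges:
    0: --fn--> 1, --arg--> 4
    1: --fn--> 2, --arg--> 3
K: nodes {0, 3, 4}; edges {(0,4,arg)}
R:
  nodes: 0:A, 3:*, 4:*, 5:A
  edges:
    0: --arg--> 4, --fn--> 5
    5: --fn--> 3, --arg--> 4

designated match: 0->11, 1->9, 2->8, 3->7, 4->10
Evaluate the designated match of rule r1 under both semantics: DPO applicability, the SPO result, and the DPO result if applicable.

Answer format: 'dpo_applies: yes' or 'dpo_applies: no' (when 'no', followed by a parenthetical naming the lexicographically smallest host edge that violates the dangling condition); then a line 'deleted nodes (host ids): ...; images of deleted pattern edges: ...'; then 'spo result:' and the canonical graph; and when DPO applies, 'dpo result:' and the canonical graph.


dpo_applies: yes
deleted nodes (host ids): 8, 9; images of deleted pattern edges: (9,7,arg); (9,8,fn); (11,9,fn); (11,10,arg)
spo result:
nodes: 0:T, 1:O, 2:A, 3:O, 7:A, 10:T, 11:A, 12:A
edges: (2,0,fn); (2,1,arg); (7,2,fn); (7,3,arg); (11,10,fn); (11,12,arg); (12,7,fn); (12,10,arg)
dpo result:
nodes: 0:T, 1:O, 2:A, 3:O, 7:A, 10:T, 11:A, 12:A
edges: (2,0,fn); (2,1,arg); (7,2,fn); (7,3,arg); (11,10,fn); (11,12,arg); (12,7,fn); (12,10,arg)


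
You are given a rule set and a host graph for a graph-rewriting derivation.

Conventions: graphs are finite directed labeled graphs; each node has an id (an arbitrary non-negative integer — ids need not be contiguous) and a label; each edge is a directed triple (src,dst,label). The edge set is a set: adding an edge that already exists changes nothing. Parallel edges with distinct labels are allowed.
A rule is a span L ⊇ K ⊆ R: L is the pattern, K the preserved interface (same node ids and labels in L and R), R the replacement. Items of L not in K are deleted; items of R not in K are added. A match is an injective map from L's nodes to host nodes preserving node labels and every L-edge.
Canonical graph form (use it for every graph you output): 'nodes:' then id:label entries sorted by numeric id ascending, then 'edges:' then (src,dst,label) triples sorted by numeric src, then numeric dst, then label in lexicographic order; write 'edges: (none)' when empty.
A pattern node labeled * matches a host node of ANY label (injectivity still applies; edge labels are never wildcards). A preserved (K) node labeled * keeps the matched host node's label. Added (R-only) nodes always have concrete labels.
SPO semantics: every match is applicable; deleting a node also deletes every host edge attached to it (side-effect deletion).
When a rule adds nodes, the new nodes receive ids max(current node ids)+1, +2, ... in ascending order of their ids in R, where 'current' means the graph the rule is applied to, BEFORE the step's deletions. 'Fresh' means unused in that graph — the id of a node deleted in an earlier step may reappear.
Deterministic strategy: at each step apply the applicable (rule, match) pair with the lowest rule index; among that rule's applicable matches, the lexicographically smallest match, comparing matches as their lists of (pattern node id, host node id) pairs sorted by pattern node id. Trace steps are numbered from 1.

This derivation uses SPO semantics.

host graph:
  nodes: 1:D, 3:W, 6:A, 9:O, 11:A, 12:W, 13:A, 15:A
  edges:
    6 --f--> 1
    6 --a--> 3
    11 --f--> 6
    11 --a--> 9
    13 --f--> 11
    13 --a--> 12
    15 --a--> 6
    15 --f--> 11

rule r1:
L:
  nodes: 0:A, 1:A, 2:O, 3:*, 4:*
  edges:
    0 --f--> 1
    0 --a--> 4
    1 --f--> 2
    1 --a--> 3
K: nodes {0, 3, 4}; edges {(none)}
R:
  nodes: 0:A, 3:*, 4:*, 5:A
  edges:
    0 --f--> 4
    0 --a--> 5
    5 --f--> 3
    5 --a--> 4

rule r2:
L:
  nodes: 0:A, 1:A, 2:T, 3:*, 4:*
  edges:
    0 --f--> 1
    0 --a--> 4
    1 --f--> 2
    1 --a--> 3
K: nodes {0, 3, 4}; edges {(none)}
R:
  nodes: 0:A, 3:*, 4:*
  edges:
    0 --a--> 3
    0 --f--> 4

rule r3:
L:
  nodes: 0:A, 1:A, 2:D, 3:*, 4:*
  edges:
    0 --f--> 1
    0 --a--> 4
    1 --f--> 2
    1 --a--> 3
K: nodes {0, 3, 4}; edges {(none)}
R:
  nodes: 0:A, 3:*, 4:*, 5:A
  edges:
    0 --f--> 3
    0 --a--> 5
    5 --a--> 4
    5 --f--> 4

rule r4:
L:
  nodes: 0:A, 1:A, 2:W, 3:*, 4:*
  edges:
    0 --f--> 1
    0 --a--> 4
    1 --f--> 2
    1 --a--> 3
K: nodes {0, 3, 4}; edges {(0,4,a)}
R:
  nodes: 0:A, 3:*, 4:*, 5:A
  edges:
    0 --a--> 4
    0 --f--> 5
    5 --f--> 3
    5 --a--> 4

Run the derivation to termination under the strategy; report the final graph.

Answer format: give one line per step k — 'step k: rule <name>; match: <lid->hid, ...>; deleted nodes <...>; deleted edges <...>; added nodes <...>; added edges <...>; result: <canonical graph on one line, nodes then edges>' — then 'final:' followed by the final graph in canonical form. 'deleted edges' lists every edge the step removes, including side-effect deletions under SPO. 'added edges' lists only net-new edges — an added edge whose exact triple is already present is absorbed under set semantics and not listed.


step 1: rule r3; match: 0->11, 1->6, 2->1, 3->3, 4->9; deleted nodes 1, 6; deleted edges (6,1,f); (6,3,a); (11,6,f); (11,9,a); (15,6,a); added nodes 16; added edges (11,3,f); (11,16,a); (16,9,a); (16,9,f); result: nodes: 3:W, 9:O, 11:A, 12:W, 13:A, 15:A, 16:A edges: (11,3,f); (11,16,a); (13,11,f); (13,12,a); (15,11,f); (16,9,a); (16,9,f)
step 2: rule r4; match: 0->13, 1->11, 2->3, 3->16, 4->12; deleted nodes 3, 11; deleted edges (11,3,f); (11,16,a); (13,11,f); (15,11,f); added nodes 17; added edges (13,17,f); (17,12,a); (17,16,f); result: nodes: 9:O, 12:W, 13:A, 15:A, 16:A, 17:A edges: (13,12,a); (13,17,f); (16,9,a); (16,9,f); (17,12,a); (17,16,f)
final:
nodes: 9:O, 12:W, 13:A, 15:A, 16:A, 17:A
edges: (13,12,a); (13,17,f); (16,9,a); (16,9,f); (17,12,a); (17,16,f)


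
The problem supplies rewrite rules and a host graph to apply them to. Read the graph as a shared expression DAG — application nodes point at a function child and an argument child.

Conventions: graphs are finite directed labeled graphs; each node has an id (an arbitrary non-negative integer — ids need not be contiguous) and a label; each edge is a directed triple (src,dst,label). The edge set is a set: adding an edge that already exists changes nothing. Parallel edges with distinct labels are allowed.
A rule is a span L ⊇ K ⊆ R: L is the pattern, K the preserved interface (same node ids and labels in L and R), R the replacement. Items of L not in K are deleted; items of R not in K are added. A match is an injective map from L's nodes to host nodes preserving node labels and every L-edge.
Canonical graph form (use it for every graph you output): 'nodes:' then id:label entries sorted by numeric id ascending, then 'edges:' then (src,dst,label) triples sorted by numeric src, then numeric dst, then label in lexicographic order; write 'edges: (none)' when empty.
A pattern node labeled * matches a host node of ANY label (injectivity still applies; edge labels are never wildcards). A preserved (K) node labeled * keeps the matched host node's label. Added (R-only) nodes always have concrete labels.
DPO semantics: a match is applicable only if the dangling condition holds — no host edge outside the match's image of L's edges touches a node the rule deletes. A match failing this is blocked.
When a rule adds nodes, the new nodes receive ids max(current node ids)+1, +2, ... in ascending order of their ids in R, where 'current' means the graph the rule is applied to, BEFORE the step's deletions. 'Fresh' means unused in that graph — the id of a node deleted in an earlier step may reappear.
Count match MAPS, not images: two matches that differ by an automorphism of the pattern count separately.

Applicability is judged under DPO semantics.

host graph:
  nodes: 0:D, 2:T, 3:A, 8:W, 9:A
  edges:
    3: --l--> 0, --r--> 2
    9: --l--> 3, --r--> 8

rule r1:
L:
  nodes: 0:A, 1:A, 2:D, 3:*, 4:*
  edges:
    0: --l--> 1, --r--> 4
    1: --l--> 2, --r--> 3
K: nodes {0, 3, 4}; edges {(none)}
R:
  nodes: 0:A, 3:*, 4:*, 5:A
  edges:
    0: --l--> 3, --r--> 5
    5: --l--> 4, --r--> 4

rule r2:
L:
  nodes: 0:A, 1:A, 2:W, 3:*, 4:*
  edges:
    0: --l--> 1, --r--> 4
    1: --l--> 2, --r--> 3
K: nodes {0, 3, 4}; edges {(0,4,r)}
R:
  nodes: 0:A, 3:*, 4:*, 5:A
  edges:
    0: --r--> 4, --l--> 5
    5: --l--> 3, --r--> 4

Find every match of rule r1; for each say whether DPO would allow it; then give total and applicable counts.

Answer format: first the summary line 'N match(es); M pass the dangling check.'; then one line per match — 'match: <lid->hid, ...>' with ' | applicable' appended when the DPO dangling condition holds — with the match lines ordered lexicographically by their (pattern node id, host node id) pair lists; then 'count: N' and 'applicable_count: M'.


1 match(es); 1 pass the dangling check.
match: 0->9, 1->3, 2->0, 3->2, 4->8 | applicable
count: 1
applicable_count: 1


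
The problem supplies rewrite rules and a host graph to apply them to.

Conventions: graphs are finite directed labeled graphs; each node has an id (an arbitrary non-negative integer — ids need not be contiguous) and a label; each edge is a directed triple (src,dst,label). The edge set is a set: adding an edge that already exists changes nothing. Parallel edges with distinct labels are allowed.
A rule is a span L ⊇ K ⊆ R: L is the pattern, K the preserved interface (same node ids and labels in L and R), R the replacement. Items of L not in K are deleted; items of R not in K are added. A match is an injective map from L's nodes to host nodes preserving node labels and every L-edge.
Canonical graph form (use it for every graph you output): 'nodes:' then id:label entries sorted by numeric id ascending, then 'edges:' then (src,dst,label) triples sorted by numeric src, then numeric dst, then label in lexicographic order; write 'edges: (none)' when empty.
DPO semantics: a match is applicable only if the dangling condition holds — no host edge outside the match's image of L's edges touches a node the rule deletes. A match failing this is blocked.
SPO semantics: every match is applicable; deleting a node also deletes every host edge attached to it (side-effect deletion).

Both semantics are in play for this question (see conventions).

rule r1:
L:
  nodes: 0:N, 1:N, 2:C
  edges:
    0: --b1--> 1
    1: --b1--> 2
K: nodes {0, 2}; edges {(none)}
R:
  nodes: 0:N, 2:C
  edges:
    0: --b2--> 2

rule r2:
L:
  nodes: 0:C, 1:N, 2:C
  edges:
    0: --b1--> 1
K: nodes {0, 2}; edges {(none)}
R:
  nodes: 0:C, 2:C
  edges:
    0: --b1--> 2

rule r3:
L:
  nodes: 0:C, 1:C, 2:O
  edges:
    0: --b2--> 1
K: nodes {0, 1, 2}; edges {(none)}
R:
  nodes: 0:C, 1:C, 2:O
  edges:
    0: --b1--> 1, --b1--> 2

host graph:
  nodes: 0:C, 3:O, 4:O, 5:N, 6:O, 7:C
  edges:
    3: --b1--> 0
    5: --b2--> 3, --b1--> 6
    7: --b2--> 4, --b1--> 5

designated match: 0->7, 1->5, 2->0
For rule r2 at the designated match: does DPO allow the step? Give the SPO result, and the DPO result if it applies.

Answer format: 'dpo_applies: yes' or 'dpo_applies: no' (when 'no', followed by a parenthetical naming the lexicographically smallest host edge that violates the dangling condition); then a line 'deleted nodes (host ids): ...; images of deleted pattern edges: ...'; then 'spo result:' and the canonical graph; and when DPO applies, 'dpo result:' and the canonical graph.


dpo_applies: no
(the rule deletes node 5, which keeps host edge (5,3,b2) outside the match image — the dangling condition fails, DPO blocks; SPO proceeds and side-deletes such edges)
deleted nodes (host ids): 5; images of deleted pattern edges: (7,5,b1)
spo result:
nodes: 0:C, 3:O, 4:O, 6:O, 7:C
edges: (3,0,b1); (7,0,b1); (7,4,b2)


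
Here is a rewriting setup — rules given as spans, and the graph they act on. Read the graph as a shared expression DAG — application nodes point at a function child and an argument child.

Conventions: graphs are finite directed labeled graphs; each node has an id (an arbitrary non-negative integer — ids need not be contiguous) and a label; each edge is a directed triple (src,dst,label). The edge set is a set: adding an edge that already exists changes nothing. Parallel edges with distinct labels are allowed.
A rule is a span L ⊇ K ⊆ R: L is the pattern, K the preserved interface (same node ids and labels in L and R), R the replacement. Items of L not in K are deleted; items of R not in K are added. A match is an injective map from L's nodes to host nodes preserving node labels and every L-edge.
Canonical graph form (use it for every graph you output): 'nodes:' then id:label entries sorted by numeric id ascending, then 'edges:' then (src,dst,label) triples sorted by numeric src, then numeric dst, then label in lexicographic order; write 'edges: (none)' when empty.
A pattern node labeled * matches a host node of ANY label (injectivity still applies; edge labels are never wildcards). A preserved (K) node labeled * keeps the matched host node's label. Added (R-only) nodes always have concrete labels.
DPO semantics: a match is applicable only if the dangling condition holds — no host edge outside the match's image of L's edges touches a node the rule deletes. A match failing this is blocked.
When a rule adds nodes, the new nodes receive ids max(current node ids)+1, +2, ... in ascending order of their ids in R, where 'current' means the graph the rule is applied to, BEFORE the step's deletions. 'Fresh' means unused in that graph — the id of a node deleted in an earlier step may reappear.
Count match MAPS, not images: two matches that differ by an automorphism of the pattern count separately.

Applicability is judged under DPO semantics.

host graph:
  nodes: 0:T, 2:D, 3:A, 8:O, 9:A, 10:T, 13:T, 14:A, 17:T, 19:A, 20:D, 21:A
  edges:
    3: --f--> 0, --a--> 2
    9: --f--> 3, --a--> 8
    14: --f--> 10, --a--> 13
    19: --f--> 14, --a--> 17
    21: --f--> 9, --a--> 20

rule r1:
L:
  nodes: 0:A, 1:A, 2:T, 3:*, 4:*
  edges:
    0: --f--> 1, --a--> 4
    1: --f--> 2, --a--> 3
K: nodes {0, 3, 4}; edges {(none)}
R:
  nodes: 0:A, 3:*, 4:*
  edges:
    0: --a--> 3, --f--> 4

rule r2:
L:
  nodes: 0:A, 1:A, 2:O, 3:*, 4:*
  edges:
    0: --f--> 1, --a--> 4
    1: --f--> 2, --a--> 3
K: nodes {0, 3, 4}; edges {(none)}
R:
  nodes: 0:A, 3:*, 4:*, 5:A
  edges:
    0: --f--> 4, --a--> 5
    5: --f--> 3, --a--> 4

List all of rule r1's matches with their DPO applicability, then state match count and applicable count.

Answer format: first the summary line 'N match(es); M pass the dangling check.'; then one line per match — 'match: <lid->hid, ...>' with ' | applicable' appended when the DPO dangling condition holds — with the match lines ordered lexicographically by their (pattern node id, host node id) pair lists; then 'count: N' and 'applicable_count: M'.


2 match(es); 2 pass the dangling check.
match: 0->9, 1->3, 2->0, 3->2, 4->8 | applicable
match: 0->19, 1->14, 2->10, 3->13, 4->17 | applicable
count: 2
applicable_count: 2


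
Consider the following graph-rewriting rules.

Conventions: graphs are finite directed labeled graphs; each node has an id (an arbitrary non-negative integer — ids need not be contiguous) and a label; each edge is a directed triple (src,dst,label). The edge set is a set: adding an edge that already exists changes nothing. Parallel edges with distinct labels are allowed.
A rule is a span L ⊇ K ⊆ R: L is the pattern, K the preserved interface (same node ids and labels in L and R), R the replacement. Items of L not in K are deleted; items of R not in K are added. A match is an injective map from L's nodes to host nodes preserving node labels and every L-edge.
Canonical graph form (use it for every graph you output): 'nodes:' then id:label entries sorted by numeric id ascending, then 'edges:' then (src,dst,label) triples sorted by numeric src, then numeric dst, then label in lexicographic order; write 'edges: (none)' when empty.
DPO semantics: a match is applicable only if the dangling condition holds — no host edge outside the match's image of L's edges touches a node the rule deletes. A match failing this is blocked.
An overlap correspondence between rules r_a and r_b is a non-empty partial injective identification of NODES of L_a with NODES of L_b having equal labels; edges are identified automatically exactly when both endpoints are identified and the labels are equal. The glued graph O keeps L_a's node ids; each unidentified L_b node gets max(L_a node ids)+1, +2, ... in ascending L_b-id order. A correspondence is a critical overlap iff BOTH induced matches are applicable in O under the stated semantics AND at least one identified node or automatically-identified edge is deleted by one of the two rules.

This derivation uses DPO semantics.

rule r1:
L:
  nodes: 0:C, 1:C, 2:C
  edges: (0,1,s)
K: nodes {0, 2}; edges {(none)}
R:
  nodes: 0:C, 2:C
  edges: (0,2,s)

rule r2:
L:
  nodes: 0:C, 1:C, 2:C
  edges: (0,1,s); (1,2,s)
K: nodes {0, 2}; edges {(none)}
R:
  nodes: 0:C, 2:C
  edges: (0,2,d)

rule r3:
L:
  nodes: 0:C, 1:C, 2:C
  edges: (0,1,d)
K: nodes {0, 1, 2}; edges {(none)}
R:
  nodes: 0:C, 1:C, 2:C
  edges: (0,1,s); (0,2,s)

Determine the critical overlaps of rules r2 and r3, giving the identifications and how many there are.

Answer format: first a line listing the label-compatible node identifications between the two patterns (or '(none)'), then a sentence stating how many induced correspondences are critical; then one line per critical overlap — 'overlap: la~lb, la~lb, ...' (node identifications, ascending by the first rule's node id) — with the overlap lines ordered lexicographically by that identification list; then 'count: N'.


label-compatible node identifications between L(r2) and L(r3): 0~0, 0~1, 0~2, 1~0, 1~1, 1~2, 2~0, 2~1, 2~2
7 of the induced correspondences are critical overlaps of r2 and r3.
overlap: 0~0, 1~2
overlap: 0~0, 1~2, 2~1
overlap: 0~1, 1~2
overlap: 0~1, 1~2, 2~0
overlap: 1~2
overlap: 1~2, 2~0
overlap: 1~2, 2~1
count: 7
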